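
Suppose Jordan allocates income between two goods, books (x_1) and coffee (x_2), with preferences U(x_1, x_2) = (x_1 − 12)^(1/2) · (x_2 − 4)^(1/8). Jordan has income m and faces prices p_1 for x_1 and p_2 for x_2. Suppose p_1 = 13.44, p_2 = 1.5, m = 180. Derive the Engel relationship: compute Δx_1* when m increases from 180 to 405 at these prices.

Δx_1* = 13.3929

MRS = 4·(x_2−4)/(x_1−12). Tangency with p_1/p_2 gives x_2−4 = (1/4)·(p_1/p_2)·(x_1−12).
Substituting into the budget: x_1* = 12 + 0.8·(m − 12·p_1 − 4·p_2)/p_1, and x_2* = 4 + 0.2·(…)/p_2.
Discretionary income = 180 − 12·13.44 − 4·1.5 = 12.72; x_1* = 12 + 0.8·12.72/13.44 = 12.7571.
At m' = 405: x_1* = 26.15. Change: 26.15 − 12.7571 = 13.3929.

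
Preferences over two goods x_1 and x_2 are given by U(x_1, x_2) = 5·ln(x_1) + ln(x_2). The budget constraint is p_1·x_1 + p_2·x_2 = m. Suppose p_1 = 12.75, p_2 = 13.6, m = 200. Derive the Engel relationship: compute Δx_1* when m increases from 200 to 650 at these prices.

Demand: x_1*(p_1,p_2,m) = 5/6·m/p_1 and x_2* = 1/6·m/p_2.
At p_1=12.75, p_2=13.6, m=200: x_1* = 5/6·200/12.75 = 13.0719.
At m' = 650: x_1* = 42.4837. Change: 42.4837 − 13.0719 = 29.4118.

Δx_1* = 29.4118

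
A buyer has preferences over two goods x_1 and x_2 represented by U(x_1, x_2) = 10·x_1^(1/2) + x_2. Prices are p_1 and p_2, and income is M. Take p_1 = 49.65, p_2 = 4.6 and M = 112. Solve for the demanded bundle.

Thus x_1* = (5·p_2/p_1)² — independent of M — with the rest of income spent on x_2.
Plugging in: x_1* = (5·4.6/49.65)² = 0.2146, x_2* = 22.0316.

x_1* = 0.2146, x_2* = 22.0316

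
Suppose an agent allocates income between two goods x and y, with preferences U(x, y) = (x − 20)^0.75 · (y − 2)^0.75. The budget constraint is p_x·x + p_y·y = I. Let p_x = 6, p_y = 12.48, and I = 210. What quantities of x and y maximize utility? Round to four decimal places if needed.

Let x' = x−20, y' = y−2. MRS = y'/x' = p_x/p_y.
Substituting into the budget: x* = 20 + 0.5·(I − 20·p_x − 2·p_y)/p_x, and y* = 2 + 0.5·(…)/p_y.
Discretionary income = 210 − 20·6 − 2·12.48 = 65.04; x* = 20 + 0.5·65.04/6 = 25.42; y* = 2 + 0.5·65.04/12.48 = 4.6058.

x* = 25.42, y* = 4.6058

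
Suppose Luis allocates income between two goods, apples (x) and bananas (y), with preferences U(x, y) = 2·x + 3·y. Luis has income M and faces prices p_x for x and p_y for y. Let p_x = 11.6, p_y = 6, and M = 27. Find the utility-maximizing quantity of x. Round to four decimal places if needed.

y gives more utility per dollar, so spend all income on y: y* = M/p_y, x* = 0.
Numerically: x* = 0, y* = 4.5.

x* = 0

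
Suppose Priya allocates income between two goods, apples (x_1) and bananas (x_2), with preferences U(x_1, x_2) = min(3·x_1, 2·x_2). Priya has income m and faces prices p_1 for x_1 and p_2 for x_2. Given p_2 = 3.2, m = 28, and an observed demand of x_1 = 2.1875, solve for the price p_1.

With perfect complements, no substitution: consume in ratio x_1:x_2 = 2:3.
Budget: p_1·x_1 + p_2·(3/2)·x_1 = m, so (2·p_1 + 3·p_2)·x_1 = 2·m.
Demand: x_1*(p_1,p_2,m) = 2·m/(2·p_1 + 3·p_2), x_2* = 3·m/(2·p_1 + 3·p_2).
Set x_1* = 2.1875 in the demand function and solve for p_1: p_1 = 8.

p_1 = 8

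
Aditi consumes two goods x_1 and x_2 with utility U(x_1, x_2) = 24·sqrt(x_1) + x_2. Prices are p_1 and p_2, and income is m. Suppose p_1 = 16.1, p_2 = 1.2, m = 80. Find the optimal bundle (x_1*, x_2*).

Utility is quasi-linear in x_2; the FOC for x_1 is 12/√x_1 = p_1/p_2.
Solve: √x_1 = 12·p_2/p_1, so x_1*(p_1,p_2) = (12·p_2/p_1)², and x_2* = (m − p_1·x_1*)/p_2.
Plugging in: x_1* = (12·1.2/16.1)² = 0.8, x_2* = 55.9337.

x_1* = 0.8, x_2* = 55.9337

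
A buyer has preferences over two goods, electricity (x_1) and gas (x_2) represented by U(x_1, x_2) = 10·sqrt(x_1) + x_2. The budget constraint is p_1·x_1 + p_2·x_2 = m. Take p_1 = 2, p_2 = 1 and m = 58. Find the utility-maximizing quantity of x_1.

x_1* = 6.25

Utility is quasi-linear in x_2; the FOC for x_1 is 5/√x_1 = p_1/p_2.
Thus x_1* = (5·p_2/p_1)² — independent of m — with the rest of income spent on x_2.
Plugging in: x_1* = (5·1/2)² = 6.25.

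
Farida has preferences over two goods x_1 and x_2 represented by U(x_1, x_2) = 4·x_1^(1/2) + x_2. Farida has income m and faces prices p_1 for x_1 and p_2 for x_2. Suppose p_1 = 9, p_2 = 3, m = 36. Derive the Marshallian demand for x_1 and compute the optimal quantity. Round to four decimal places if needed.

MU_x_1 = 2/√x_1, MU_x_2 = 1. Tangency: 2/√x_1 = p_1/p_2.
Solve: √x_1 = 2·p_2/p_1, so x_1*(p_1,p_2) = (2·p_2/p_1)², and x_2* = (m − p_1·x_1*)/p_2.
Plugging in: x_1* = (2·3/9)² = 0.4444.

x_1* = 0.4444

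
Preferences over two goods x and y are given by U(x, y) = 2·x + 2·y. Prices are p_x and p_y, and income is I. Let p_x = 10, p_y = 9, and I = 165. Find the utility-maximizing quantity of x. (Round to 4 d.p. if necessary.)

x* = 0

Linear utility — the consumer picks whichever good has higher MU/price: 2/10 = 0.2 vs 2/9 = 0.2222.
y gives more utility per dollar, so spend all income on y: y* = I/p_y, x* = 0.
Numerically: x* = 0, y* = 18.3333.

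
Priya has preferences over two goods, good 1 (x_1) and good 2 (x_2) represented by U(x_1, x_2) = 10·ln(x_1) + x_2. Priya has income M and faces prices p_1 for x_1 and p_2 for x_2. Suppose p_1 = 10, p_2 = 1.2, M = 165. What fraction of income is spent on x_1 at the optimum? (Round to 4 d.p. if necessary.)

share on x_1 = 0.0727

MU_x_1 = 10/x_1, MU_x_2 = 1. Tangency: 10/x_1 = p_1/p_2.
So x_1*(p_1,p_2) = 10·p_2/p_1, independent of income; and x_2* = (M − 10·p_2)/p_2.
At the given prices: x_1* = 10·1.2/10 = 1.2, and x_2* = 127.5.
Expenditure on x_1: 10·1.2 = 12; share = 0.0727.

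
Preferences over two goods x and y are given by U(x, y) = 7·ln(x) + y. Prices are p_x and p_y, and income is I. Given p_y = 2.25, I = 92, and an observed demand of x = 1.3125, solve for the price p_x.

p_x = 12

MU_x = 7/x, MU_y = 1. Tangency: 7/x = p_x/p_y.
So x*(p_x,p_y) = 7·p_y/p_x, independent of income; and y* = (I − 7·p_y)/p_y.
Set x* = 1.3125 in the demand function and solve for p_x: p_x = 12.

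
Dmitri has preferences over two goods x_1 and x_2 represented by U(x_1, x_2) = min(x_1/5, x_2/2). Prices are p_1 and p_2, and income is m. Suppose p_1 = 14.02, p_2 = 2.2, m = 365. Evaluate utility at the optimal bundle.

Leontief preferences: the optimum is at the kink where x_1/5 = x_2/2, i.e. x_2 = (2/5)·x_1.
Budget: p_1·x_1 + p_2·(2/5)·x_1 = m, so (5·p_1 + 2·p_2)·x_1 = 5·m.
Demand: x_1*(p_1,p_2,m) = 5·m/(5·p_1 + 2·p_2), x_2* = 2·m/(5·p_1 + 2·p_2).
Here 5·14.02 + 2·2.2 = 74.5, giving x_1* = 24.4966 and x_2* = 9.7987.
Utility at the optimum: U(24.4966, 9.7987) = 4.8993.

V = 4.8993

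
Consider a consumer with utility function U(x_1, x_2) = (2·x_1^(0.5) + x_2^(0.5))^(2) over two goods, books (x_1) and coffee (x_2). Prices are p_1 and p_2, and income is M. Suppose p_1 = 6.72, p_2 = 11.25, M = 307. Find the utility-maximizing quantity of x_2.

x_2* = 3.5457

MRS = MU_x_1/MU_x_2 = 2·(x_2/x_1)^(0.5). Set equal to p_1/p_2.
Solve for the ratio: x_2/x_1 = [(1/2)·p_1/p_2]^(2).
Substitute x_2 = (x_2/x_1)·x_1 into the budget: x_1* = M/(p_1 + p_2·(x_2/x_1)).
Numerically x_2/x_1 = 0.089202, so x_1* = 307/(6.72 + 11.25·0.089202) = 39.7487 and x_2* = 0.089202·39.7487 = 3.5457.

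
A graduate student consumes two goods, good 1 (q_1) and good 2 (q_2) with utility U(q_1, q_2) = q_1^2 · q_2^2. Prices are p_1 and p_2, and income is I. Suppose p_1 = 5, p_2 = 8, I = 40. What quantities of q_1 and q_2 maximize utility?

The MRS is q_2/q_1. Set MRS = p_1/p_2.
So 2·p_2·q_2 = 2·p_1·q_1; combined with the budget, a share 0.5 of income goes to q_1.
Demand: q_1*(p_1,p_2,I) = 0.5·I/p_1 and q_2* = 0.5·I/p_2.
At p_1=5, p_2=8, I=40: q_1* = 0.5·40/5 = 4, q_2* = 2.5.

q_1* = 4, q_2* = 2.5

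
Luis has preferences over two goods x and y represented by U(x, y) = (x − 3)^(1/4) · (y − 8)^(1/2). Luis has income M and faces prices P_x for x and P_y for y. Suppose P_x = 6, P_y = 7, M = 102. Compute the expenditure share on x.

share on x = 0.268

MRS = (1/2)·(y−8)/(x−3). Tangency with P_x/P_y gives y−8 = 2·(P_x/P_y)·(x−3).
After buying the subsistence bundle (3, 8), a share 1/3 of the remaining income goes to x: x* = 3 + 1/3·(M − 3P_x − 8P_y)/P_x.
Discretionary income = 102 − 3·6 − 8·7 = 28; x* = 3 + 1/3·28/6 = 4.5556; y* = 8 + 2/3·28/7 = 10.6667.
Expenditure on x: 6·4.5556 = 27.3333; share = 0.268.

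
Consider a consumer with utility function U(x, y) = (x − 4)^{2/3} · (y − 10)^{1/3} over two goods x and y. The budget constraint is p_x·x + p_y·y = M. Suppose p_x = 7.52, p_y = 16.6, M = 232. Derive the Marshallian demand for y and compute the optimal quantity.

Let x' = x−4, y' = y−10. MRS = 2·y'/x' = p_x/p_y.
After buying the subsistence bundle (4, 10), a share 2/3 of the remaining income goes to x: x* = 4 + 2/3·(M − 4p_x − 10p_y)/p_x.
Discretionary income = 232 − 4·7.52 − 10·16.6 = 35.92; y* = 10 + 1/3·35.92/16.6 = 10.7213.

y* = 10.7213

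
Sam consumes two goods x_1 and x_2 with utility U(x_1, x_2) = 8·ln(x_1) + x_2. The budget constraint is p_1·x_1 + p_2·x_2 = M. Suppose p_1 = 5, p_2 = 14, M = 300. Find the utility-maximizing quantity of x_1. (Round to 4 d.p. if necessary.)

So x_1*(p_1,p_2) = 8·p_2/p_1, independent of income; and x_2* = (M − 8·p_2)/p_2.
At the given prices: x_1* = 8·14/5 = 22.4.

x_1* = 22.4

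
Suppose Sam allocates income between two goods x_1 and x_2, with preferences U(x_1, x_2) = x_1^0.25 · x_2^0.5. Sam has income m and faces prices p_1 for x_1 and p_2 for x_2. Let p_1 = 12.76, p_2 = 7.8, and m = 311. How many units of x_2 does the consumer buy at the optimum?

Tangency: MRS = (1/2)·x_2/x_1 = p_1/p_2.
So 0.25·p_2·x_2 = 0.5·p_1·x_1; combined with the budget, a share 1/3 of income goes to x_1.
Demand: x_1*(p_1,p_2,m) = 1/3·m/p_1 and x_2* = 2/3·m/p_2.
At p_1=12.76, p_2=7.8, m=311: x_2* = 2/3·311/7.8 = 26.5812.

x_2* = 26.5812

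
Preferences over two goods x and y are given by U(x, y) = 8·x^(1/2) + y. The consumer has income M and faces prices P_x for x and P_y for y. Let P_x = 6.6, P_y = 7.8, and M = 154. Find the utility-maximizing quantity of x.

Utility is quasi-linear in y; the FOC for x is 4/√x = P_x/P_y.
Solve: √x = 4·P_y/P_x, so x*(P_x,P_y) = (4·P_y/P_x)², and y* = (M − P_x·x*)/P_y.
Plugging in: x* = (4·7.8/6.6)² = 22.3471.

x* = 22.3471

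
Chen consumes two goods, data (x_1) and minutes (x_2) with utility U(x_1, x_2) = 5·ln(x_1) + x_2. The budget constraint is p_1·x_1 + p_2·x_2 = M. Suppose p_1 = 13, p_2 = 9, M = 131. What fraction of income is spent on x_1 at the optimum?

share on x_1 = 0.3435

MU_x_1 = 5/x_1, MU_x_2 = 1. Tangency: 5/x_1 = p_1/p_2.
So x_1*(p_1,p_2) = 5·p_2/p_1, independent of income; and x_2* = (M − 5·p_2)/p_2.
At the given prices: x_1* = 5·9/13 = 3.4615, and x_2* = 9.5556.
Expenditure on x_1: 13·3.4615 = 45; share = 0.3435.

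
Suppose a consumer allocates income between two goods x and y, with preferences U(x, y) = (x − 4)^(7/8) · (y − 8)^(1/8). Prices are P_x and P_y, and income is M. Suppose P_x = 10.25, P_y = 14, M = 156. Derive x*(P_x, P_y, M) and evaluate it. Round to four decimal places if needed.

x* = 4.2561

Let x' = x−4, y' = y−8. MRS = 7·y'/x' = P_x/P_y.
Substituting into the budget: x* = 4 + 0.875·(M − 4·P_x − 8·P_y)/P_x, and y* = 8 + 0.125·(…)/P_y.
Discretionary income = 156 − 4·10.25 − 8·14 = 3; x* = 4 + 0.875·3/10.25 = 4.2561.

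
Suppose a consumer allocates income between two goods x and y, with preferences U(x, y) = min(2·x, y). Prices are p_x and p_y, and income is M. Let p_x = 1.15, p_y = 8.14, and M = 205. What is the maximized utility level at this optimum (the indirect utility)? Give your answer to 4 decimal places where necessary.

Demand: x*(p_x,p_y,M) = M/(p_x + 2·p_y), y* = 2·M/(p_x + 2·p_y).
Here 1.15 + 2·8.14 = 17.43, giving x* = 11.7613 and y* = 23.5227.
Utility at the optimum: U(11.7613, 23.5227) = 23.5227.

V = 23.5227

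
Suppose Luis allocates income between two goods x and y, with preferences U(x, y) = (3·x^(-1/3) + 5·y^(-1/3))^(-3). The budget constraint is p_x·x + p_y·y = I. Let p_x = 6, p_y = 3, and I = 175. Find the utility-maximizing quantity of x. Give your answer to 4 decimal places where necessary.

x* = 13.0589

MRS = MU_x/MU_y = (3/5)·(y/x)^(4/3). Set equal to p_x/p_y.
Hence y/x = ((5/3)·p_x/p_y)^(1/(4/3)), i.e. raised to the 0.75 power.
With the ratio pinned down, the budget gives x* = I/(p_x + p_y·(y/x)) and y* = (y/x)·x*.
Numerically y/x = 2.466943, so x* = 175/(6 + 3·2.466943) = 13.0589.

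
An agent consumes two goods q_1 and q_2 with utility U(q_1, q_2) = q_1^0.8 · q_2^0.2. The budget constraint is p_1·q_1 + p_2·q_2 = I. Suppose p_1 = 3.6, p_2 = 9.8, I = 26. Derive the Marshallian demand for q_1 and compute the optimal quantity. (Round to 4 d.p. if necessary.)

q_1* = 5.7778

The MRS is 4·q_2/q_1. Set MRS = p_1/p_2.
Rearranging, p_2·q_2 = (1/4)·p_1·q_1. Substituting into the budget gives p_1·q_1·(1 + (1/4)) = I.
Demand: q_1*(p_1,p_2,I) = 0.8·I/p_1 and q_2* = 0.2·I/p_2.
At p_1=3.6, p_2=9.8, I=26: q_1* = 0.8·26/3.6 = 5.7778.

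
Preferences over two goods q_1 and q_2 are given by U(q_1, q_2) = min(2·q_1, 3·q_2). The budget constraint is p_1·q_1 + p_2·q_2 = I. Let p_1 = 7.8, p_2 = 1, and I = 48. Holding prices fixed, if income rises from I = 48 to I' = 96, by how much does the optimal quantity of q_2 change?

Δq_2* = 3.7795

Leontief preferences: the optimum is at the kink where q_1/3 = q_2/2, i.e. q_2 = (2/3)·q_1.
Budget: p_1·q_1 + p_2·(2/3)·q_1 = I, so (3·p_1 + 2·p_2)·q_1 = 3·I.
Demand: q_1*(p_1,p_2,I) = 3·I/(3·p_1 + 2·p_2), q_2* = 2·I/(3·p_1 + 2·p_2).
Here 3·7.8 + 2·1 = 25.4, giving q_2* = 3.7795.
At I' = 96: q_2* = 7.5591. Change: 7.5591 − 3.7795 = 3.7795.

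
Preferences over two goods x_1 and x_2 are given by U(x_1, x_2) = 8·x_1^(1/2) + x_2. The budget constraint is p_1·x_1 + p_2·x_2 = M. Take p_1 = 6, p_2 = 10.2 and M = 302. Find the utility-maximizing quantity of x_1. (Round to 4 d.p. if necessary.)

Set MRS = p_1/p_2: 4·x_1^(−1/2) = p_1/p_2.
Thus x_1* = (4·p_2/p_1)² — independent of M — with the rest of income spent on x_2.
Plugging in: x_1* = (4·10.2/6)² = 46.24.

x_1* = 46.24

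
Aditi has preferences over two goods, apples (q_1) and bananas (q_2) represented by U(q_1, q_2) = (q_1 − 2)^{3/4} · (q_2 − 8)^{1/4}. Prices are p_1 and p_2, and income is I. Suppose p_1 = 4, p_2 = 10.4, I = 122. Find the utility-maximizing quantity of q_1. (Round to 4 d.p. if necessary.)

MRS = 3·(q_2−8)/(q_1−2). Tangency with p_1/p_2 gives q_2−8 = (1/3)·(p_1/p_2)·(q_1−2).
After buying the subsistence bundle (2, 8), a share 0.75 of the remaining income goes to q_1: q_1* = 2 + 0.75·(I − 2p_1 − 8p_2)/p_1.
Discretionary income = 122 − 2·4 − 8·10.4 = 30.8; q_1* = 2 + 0.75·30.8/4 = 7.775.

q_1* = 7.775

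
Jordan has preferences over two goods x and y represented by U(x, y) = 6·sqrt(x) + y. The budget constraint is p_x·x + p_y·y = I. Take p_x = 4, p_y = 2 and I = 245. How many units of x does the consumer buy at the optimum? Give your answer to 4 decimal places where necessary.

Set MRS = p_x/p_y: 3·x^(−1/2) = p_x/p_y.
Thus x* = (3·p_y/p_x)² — independent of I — with the rest of income spent on y.
Plugging in: x* = (3·2/4)² = 2.25.

x* = 2.25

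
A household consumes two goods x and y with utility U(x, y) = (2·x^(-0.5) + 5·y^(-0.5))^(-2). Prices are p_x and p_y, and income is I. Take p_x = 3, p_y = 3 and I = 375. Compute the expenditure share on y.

share on y = 0.6481

Numerically y/x = 1.842016, so x* = 375/(3 + 3·1.842016) = 43.9829 and y* = 1.842016·43.9829 = 81.0171.
Expenditure on y: 3·81.0171 = 243.0514; share = 0.6481.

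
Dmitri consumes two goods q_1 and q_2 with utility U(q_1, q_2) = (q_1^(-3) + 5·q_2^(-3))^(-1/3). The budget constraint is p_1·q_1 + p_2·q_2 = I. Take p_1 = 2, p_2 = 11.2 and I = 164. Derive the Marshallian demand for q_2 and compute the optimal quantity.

MU_q_1 ∝ q_1^(-4), MU_q_2 ∝ 5·q_2^(-4), so MRS = (1/5)·(q_2/q_1)^(4) = p_1/p_2.
Solve for the ratio: q_2/q_1 = [5·p_1/p_2]^(0.25).
With the ratio pinned down, the budget gives q_1* = I/(p_1 + p_2·(q_2/q_1)) and q_2* = (q_2/q_1)·q_1*.
Numerically q_2/q_1 = 0.972065, so q_1* = 164/(2 + 11.2·0.972065) = 12.7259 and q_2* = 0.972065·12.7259 = 12.3704.

q_2* = 12.3704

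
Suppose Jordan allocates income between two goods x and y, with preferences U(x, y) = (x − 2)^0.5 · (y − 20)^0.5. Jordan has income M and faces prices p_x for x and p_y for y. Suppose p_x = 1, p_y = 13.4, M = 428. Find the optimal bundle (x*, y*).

MRS = (y−20)/(x−2). Tangency with p_x/p_y gives y−20 = (p_x/p_y)·(x−2).
After buying the subsistence bundle (2, 20), a share 0.5 of the remaining income goes to x: x* = 2 + 0.5·(M − 2p_x − 20p_y)/p_x.
Discretionary income = 428 − 2·1 − 20·13.4 = 158; x* = 2 + 0.5·158/1 = 81; y* = 20 + 0.5·158/13.4 = 25.8955.

x* = 81, y* = 25.8955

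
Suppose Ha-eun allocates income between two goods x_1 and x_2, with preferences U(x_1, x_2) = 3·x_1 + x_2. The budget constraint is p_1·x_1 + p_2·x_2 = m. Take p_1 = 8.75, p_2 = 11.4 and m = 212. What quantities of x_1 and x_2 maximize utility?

x_1 gives more utility per dollar, so spend all income on x_1: x_1* = m/p_1, x_2* = 0.
Numerically: x_1* = 24.2286, x_2* = 0.

x_1* = 24.2286, x_2* = 0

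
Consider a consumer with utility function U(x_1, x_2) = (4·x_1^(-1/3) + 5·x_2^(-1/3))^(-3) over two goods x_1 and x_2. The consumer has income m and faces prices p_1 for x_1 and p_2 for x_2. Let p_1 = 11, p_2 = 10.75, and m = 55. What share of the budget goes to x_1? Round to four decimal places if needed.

share on x_1 = 0.4597

MRS = MU_x_1/MU_x_2 = (4/5)·(x_2/x_1)^(4/3). Set equal to p_1/p_2.
Hence x_2/x_1 = ((5/4)·p_1/p_2)^(1/(4/3)), i.e. raised to the 0.75 power.
With the ratio pinned down, the budget gives x_1* = m/(p_1 + p_2·(x_2/x_1)) and x_2* = (x_2/x_1)·x_1*.
Numerically x_2/x_1 = 1.202737, so x_1* = 55/(11 + 10.75·1.202737) = 2.2984 and x_2* = 1.202737·2.2984 = 2.7644.
Expenditure on x_1: 11·2.2984 = 25.2827; share = 0.4597.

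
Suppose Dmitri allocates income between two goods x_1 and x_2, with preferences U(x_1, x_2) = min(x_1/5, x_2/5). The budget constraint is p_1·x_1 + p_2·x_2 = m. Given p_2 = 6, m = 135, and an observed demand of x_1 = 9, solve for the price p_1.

p_1 = 9

Leontief preferences: the optimum is at the kink where x_1/5 = x_2/5, i.e. x_2 = x_1.
Budget: p_1·x_1 + p_2·x_1 = m, so (5·p_1 + 5·p_2)·x_1 = 5·m.
Demand: x_1*(p_1,p_2,m) = 5·m/(5·p_1 + 5·p_2), x_2* = 5·m/(5·p_1 + 5·p_2).
Set x_1* = 9 in the demand function and solve for p_1: p_1 = 9.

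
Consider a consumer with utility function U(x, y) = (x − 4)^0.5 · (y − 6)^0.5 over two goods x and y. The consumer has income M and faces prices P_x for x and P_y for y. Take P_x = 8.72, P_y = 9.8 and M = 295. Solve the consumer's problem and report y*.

y* = 16.2714

Let x' = x−4, y' = y−6. MRS = y'/x' = P_x/P_y.
After buying the subsistence bundle (4, 6), a share 0.5 of the remaining income goes to x: x* = 4 + 0.5·(M − 4P_x − 6P_y)/P_x.
Discretionary income = 295 − 4·8.72 − 6·9.8 = 201.32; y* = 6 + 0.5·201.32/9.8 = 16.2714.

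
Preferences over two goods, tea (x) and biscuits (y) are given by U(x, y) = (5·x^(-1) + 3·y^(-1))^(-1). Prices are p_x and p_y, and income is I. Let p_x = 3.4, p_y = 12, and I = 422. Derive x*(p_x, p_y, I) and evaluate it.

Substitute y = (y/x)·x into the budget: x* = I/(p_x + p_y·(y/x)).
Numerically y/x = 0.412311, so x* = 422/(3.4 + 12·0.412311) = 50.5527.

x* = 50.5527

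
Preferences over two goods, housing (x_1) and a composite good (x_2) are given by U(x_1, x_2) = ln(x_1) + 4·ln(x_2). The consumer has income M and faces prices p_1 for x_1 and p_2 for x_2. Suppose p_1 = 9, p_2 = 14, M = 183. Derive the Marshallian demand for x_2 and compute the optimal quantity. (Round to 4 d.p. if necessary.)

MU_x_1/MU_x_2 = (x_2)/(4·x_1); tangency sets this equal to p_1/p_2.
Rearranging, p_2·x_2 = 4·p_1·x_1. Substituting into the budget gives p_1·x_1·(1 + 4) = M.
Demand: x_1*(p_1,p_2,M) = 0.2·M/p_1 and x_2* = 0.8·M/p_2.
At p_1=9, p_2=14, M=183: x_2* = 0.8·183/14 = 10.4571.

x_2* = 10.4571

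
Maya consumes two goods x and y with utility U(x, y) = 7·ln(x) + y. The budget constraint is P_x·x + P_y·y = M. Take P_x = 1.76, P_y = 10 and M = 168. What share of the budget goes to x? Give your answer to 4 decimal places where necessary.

So x*(P_x,P_y) = 7·P_y/P_x, independent of income; and y* = (M − 7·P_y)/P_y.
At the given prices: x* = 7·10/1.76 = 39.7727, and y* = 9.8.
Expenditure on x: 1.76·39.7727 = 70; share = 0.4167.

share on x = 0.4167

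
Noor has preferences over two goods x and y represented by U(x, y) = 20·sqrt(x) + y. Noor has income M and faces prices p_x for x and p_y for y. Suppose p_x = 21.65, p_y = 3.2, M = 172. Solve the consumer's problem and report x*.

x* = 2.1847

Utility is quasi-linear in y; the FOC for x is 10/√x = p_x/p_y.
Thus x* = (10·p_y/p_x)² — independent of M — with the rest of income spent on y.
Plugging in: x* = (10·3.2/21.65)² = 2.1847.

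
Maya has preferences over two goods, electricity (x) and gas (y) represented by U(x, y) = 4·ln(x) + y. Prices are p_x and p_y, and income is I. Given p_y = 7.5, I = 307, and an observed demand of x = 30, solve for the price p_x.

p_x = 1

Set MRS = p_x/p_y: (4/x)/1 = p_x/p_y.
So x*(p_x,p_y) = 4·p_y/p_x, independent of income; and y* = (I − 4·p_y)/p_y.
Set x* = 30 in the demand function and solve for p_x: p_x = 1.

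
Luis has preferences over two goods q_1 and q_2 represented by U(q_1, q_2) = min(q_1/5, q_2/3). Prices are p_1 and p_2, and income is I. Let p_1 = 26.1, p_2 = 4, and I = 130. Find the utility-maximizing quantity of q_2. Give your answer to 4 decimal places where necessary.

With perfect complements, no substitution: consume in ratio q_1:q_2 = 5:3.
Budget: p_1·q_1 + p_2·(3/5)·q_1 = I, so (5·p_1 + 3·p_2)·q_1 = 5·I.
Demand: q_1*(p_1,p_2,I) = 5·I/(5·p_1 + 3·p_2), q_2* = 3·I/(5·p_1 + 3·p_2).
Here 5·26.1 + 3·4 = 142.5, giving q_2* = 2.7368.

q_2* = 2.7368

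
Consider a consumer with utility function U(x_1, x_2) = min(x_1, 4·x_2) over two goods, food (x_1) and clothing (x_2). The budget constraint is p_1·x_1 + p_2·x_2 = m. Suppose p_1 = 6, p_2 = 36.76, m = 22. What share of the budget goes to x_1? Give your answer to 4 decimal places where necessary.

share on x_1 = 0.395

Demand: x_1*(p_1,p_2,m) = 4·m/(4·p_1 + p_2), x_2* = m/(4·p_1 + p_2).
Here 4·6 + 36.76 = 60.76, giving x_1* = 1.4483 and x_2* = 0.3621.
Expenditure on x_1: 6·1.4483 = 8.6899; share = 0.395.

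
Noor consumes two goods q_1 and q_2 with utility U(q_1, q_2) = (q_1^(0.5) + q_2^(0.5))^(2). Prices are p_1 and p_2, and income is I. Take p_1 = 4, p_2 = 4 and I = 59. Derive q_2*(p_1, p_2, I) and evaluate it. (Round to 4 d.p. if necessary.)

q_2* = 7.375

Numerically q_2/q_1 = 1, so q_1* = 59/(4 + 4·1) = 7.375 and q_2* = 1·7.375 = 7.375.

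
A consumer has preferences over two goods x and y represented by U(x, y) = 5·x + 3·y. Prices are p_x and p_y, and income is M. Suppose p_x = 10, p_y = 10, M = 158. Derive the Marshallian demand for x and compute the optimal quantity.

x* = 15.8

Perfect substitutes: compare marginal utility per dollar. 5/p_x vs 3/p_y → 0.5 vs 0.3.
x gives more utility per dollar, so spend all income on x: x* = M/p_x, y* = 0.
Numerically: x* = 15.8, y* = 0.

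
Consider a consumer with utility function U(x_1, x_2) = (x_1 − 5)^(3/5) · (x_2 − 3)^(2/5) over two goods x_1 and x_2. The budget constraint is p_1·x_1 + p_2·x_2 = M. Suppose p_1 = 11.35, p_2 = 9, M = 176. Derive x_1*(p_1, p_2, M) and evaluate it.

MRS = (3/2)·(x_2−3)/(x_1−5). Tangency with p_1/p_2 gives x_2−3 = (2/3)·(p_1/p_2)·(x_1−5).
After buying the subsistence bundle (5, 3), a share 0.6 of the remaining income goes to x_1: x_1* = 5 + 0.6·(M − 5p_1 − 3p_2)/p_1.
Discretionary income = 176 − 5·11.35 − 3·9 = 92.25; x_1* = 5 + 0.6·92.25/11.35 = 9.8767.

x_1* = 9.8767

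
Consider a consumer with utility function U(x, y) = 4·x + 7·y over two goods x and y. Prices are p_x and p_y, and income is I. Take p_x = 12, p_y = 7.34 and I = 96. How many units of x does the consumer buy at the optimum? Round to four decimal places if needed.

Perfect substitutes: compare marginal utility per dollar. 4/p_x vs 7/p_y → 0.3333 vs 0.9537.
y gives more utility per dollar, so spend all income on y: y* = I/p_y, x* = 0.
Numerically: x* = 0, y* = 13.079.

x* = 0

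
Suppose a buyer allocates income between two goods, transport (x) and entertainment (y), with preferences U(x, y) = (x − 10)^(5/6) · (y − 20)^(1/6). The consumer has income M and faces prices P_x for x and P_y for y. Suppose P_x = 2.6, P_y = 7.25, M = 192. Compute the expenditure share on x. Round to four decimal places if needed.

Let x' = x−10, y' = y−20. MRS = 5·y'/x' = P_x/P_y.
After buying the subsistence bundle (10, 20), a share 5/6 of the remaining income goes to x: x* = 10 + 5/6·(M − 10P_x − 20P_y)/P_x.
Discretionary income = 192 − 10·2.6 − 20·7.25 = 21; x* = 10 + 5/6·21/2.6 = 16.7308; y* = 20 + 1/6·21/7.25 = 20.4828.
Expenditure on x: 2.6·16.7308 = 43.5; share = 0.2266.

share on x = 0.2266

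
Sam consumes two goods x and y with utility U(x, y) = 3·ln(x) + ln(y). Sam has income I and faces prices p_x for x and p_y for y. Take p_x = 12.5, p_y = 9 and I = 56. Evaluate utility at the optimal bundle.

Demand: x*(p_x,p_y,I) = 0.75·I/p_x and y* = 0.25·I/p_y.
At p_x=12.5, p_y=9, I=56: x* = 0.75·56/12.5 = 3.36, y* = 1.5556.
Utility at the optimum: U(3.36, 1.5556) = 4.0777.

V = 4.0777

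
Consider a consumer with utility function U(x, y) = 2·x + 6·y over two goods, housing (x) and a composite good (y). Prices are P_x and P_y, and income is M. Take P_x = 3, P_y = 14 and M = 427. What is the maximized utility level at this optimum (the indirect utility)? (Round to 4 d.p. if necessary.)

x gives more utility per dollar, so spend all income on x: x* = M/P_x, y* = 0.
Numerically: x* = 142.3333, y* = 0.
Utility at the optimum: U(142.3333, 0) = 284.6667.

V = 284.6667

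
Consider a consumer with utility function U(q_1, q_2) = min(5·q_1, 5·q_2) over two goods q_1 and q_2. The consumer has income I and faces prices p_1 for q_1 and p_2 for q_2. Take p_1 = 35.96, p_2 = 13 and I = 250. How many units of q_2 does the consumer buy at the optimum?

Leontief preferences: the optimum is at the kink where q_1/5 = q_2/5, i.e. q_2 = q_1.
Budget: p_1·q_1 + p_2·q_1 = I, so (5·p_1 + 5·p_2)·q_1 = 5·I.
Demand: q_1*(p_1,p_2,I) = 5·I/(5·p_1 + 5·p_2), q_2* = 5·I/(5·p_1 + 5·p_2).
Here 5·35.96 + 5·13 = 244.8, giving q_2* = 5.1062.

q_2* = 5.1062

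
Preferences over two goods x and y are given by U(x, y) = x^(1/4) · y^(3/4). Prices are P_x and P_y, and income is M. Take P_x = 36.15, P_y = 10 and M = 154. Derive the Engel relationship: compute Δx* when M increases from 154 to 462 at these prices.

Tangency: MRS = (1/3)·y/x = P_x/P_y.
So 0.25·P_y·y = 0.75·P_x·x; combined with the budget, a share 0.25 of income goes to x.
Demand: x*(P_x,P_y,M) = 0.25·M/P_x and y* = 0.75·M/P_y.
At P_x=36.15, P_y=10, M=154: x* = 0.25·154/36.15 = 1.065.
At M' = 462: x* = 3.195. Change: 3.195 − 1.065 = 2.13.

Δx* = 2.13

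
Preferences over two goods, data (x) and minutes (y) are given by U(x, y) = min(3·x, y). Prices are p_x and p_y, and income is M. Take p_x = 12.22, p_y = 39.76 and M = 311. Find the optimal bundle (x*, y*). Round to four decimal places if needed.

x* = 2.365, y* = 7.0951

With perfect complements, no substitution: consume in ratio x:y = 1:3.
Budget: p_x·x + p_y·3·x = M, so (p_x + 3·p_y)·x = M.
Demand: x*(p_x,p_y,M) = M/(p_x + 3·p_y), y* = 3·M/(p_x + 3·p_y).
Here 12.22 + 3·39.76 = 131.5, giving x* = 2.365 and y* = 7.0951.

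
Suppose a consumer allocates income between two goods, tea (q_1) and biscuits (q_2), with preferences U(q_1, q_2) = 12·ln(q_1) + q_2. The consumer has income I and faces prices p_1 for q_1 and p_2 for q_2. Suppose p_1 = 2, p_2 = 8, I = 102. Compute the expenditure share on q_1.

Set MRS = p_1/p_2: (12/q_1)/1 = p_1/p_2.
So q_1*(p_1,p_2) = 12·p_2/p_1, independent of income; and q_2* = (I − 12·p_2)/p_2.
At the given prices: q_1* = 12·8/2 = 48, and q_2* = 0.75.
Expenditure on q_1: 2·48 = 96; share = 0.9412.

share on q_1 = 0.9412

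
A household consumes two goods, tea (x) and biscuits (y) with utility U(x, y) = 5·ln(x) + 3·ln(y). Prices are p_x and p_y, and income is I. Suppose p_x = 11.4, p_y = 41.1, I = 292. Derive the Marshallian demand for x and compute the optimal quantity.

MU_x/MU_y = (5·y)/(3·x); tangency sets this equal to p_x/p_y.
So 5·p_y·y = 3·p_x·x; combined with the budget, a share 0.625 of income goes to x.
Demand: x*(p_x,p_y,I) = 0.625·I/p_x and y* = 0.375·I/p_y.
At p_x=11.4, p_y=41.1, I=292: x* = 0.625·292/11.4 = 16.0088.

x* = 16.0088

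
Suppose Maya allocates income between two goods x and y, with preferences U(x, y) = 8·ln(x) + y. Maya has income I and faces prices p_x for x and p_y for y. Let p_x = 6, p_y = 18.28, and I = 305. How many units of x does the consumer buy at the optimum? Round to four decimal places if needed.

Set MRS = p_x/p_y: (8/x)/1 = p_x/p_y.
So x*(p_x,p_y) = 8·p_y/p_x, independent of income; and y* = (I − 8·p_y)/p_y.
At the given prices: x* = 8·18.28/6 = 24.3733.

x* = 24.3733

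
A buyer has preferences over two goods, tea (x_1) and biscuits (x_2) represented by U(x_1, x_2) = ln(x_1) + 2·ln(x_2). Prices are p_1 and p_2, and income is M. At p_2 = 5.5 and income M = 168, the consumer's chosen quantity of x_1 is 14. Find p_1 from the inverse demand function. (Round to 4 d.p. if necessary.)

The MRS is (1/2)·x_2/x_1. Set MRS = p_1/p_2.
Rearranging, p_2·x_2 = 2·p_1·x_1. Substituting into the budget gives p_1·x_1·(1 + 2) = M.
Demand: x_1*(p_1,p_2,M) = 1/3·M/p_1 and x_2* = 2/3·M/p_2.
Set x_1* = 14 in the demand function and solve for p_1: p_1 = 4.

p_1 = 4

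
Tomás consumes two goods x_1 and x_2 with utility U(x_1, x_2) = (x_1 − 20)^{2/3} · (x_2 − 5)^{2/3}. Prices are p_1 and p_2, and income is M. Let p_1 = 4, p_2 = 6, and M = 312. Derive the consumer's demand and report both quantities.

Discretionary income = 312 − 20·4 − 5·6 = 202; x_1* = 20 + 0.5·202/4 = 45.25; x_2* = 5 + 0.5·202/6 = 21.8333.

x_1* = 45.25, x_2* = 21.8333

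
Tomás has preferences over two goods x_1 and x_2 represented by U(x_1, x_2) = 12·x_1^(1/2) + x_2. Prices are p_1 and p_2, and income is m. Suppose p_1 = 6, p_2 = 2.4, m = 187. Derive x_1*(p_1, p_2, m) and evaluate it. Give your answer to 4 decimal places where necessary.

Solve: √x_1 = 6·p_2/p_1, so x_1*(p_1,p_2) = (6·p_2/p_1)², and x_2* = (m − p_1·x_1*)/p_2.
Plugging in: x_1* = (6·2.4/6)² = 5.76.

x_1* = 5.76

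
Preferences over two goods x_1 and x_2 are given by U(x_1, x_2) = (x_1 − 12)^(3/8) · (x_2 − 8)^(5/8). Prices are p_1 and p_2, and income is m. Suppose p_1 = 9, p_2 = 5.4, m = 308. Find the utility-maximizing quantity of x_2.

This is Cobb-Douglas in (x_1−12, x_2−8): tangency gives 0.375·p_2·(x_2−8) = 0.625·p_1·(x_1−12).
Substituting into the budget: x_1* = 12 + 0.375·(m − 12·p_1 − 8·p_2)/p_1, and x_2* = 8 + 0.625·(…)/p_2.
Discretionary income = 308 − 12·9 − 8·5.4 = 156.8; x_2* = 8 + 0.625·156.8/5.4 = 26.1481.

x_2* = 26.1481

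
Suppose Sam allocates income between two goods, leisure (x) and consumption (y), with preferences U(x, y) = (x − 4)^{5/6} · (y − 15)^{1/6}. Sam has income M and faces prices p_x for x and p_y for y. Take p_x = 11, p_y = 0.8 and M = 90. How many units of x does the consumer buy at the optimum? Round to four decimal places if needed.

Let x' = x−4, y' = y−15. MRS = 5·y'/x' = p_x/p_y.
After buying the subsistence bundle (4, 15), a share 5/6 of the remaining income goes to x: x* = 4 + 5/6·(M − 4p_x − 15p_y)/p_x.
Discretionary income = 90 − 4·11 − 15·0.8 = 34; x* = 4 + 5/6·34/11 = 6.5758.

x* = 6.5758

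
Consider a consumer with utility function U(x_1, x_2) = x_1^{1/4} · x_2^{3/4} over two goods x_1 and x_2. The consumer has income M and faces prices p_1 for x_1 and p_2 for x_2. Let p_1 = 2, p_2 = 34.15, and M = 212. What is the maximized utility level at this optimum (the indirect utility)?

V = 7.1914

Demand: x_1*(p_1,p_2,M) = 0.25·M/p_1 and x_2* = 0.75·M/p_2.
At p_1=2, p_2=34.15, M=212: x_1* = 0.25·212/2 = 26.5, x_2* = 4.6559.
Utility at the optimum: U(26.5, 4.6559) = 7.1914.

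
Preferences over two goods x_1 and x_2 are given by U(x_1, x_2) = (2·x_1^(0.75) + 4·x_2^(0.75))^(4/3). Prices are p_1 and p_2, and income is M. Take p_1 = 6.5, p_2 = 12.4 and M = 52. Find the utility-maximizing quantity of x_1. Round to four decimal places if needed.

MU_x_1 ∝ 2·x_1^(-0.25), MU_x_2 ∝ 4·x_2^(-0.25), so MRS = (1/2)·(x_2/x_1)^(0.25) = p_1/p_2.
Hence x_2/x_1 = (2·p_1/p_2)^(1/(0.25)), i.e. raised to the 4 power.
With the ratio pinned down, the budget gives x_1* = M/(p_1 + p_2·(x_2/x_1)) and x_2* = (x_2/x_1)·x_1*.
Numerically x_2/x_1 = 1.208055, so x_1* = 52/(6.5 + 12.4·1.208055) = 2.4209.

x_1* = 2.4209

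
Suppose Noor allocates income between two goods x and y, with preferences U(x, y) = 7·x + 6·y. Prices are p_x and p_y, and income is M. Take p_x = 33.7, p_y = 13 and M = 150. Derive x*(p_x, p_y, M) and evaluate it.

Perfect substitutes: compare marginal utility per dollar. 7/p_x vs 6/p_y → 0.2077 vs 0.4615.
y gives more utility per dollar, so spend all income on y: y* = M/p_y, x* = 0.
Numerically: x* = 0, y* = 11.5385.

x* = 0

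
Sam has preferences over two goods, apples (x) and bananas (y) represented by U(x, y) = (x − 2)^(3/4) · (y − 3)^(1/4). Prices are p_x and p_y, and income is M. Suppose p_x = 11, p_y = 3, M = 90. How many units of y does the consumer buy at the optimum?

Let x' = x−2, y' = y−3. MRS = 3·y'/x' = p_x/p_y.
After buying the subsistence bundle (2, 3), a share 0.75 of the remaining income goes to x: x* = 2 + 0.75·(M − 2p_x − 3p_y)/p_x.
Discretionary income = 90 − 2·11 − 3·3 = 59; y* = 3 + 0.25·59/3 = 7.9167.

y* = 7.9167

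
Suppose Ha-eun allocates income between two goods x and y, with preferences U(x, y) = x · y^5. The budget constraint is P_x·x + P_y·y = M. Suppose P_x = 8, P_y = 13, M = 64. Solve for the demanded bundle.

x* = 1.3333, y* = 4.1026

Demand: x*(P_x,P_y,M) = 1/6·M/P_x and y* = 5/6·M/P_y.
At P_x=8, P_y=13, M=64: x* = 1/6·64/8 = 1.3333, y* = 4.1026.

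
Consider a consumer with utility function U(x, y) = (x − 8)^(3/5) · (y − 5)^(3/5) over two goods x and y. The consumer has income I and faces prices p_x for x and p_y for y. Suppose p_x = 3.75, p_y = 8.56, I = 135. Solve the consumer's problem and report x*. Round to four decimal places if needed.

Let x' = x−8, y' = y−5. MRS = y'/x' = p_x/p_y.
Substituting into the budget: x* = 8 + 0.5·(I − 8·p_x − 5·p_y)/p_x, and y* = 5 + 0.5·(…)/p_y.
Discretionary income = 135 − 8·3.75 − 5·8.56 = 62.2; x* = 8 + 0.5·62.2/3.75 = 16.2933.

x* = 16.2933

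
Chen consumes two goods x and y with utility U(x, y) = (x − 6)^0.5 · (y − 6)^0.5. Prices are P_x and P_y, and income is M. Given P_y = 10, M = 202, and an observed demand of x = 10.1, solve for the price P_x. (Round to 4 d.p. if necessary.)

Let x' = x−6, y' = y−6. MRS = y'/x' = P_x/P_y.
Substituting into the budget: x* = 6 + 0.5·(M − 6·P_x − 6·P_y)/P_x, and y* = 6 + 0.5·(…)/P_y.
Set x* = 10.1 in the demand function and solve for P_x: P_x = 10.

P_x = 10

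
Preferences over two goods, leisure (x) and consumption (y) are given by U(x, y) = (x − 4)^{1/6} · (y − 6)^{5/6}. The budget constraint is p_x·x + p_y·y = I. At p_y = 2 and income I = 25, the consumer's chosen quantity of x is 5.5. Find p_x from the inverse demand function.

MRS = (1/5)·(y−6)/(x−4). Tangency with p_x/p_y gives y−6 = 5·(p_x/p_y)·(x−4).
Substituting into the budget: x* = 4 + 1/6·(I − 4·p_x − 6·p_y)/p_x, and y* = 6 + 5/6·(…)/p_y.
Set x* = 5.5 in the demand function and solve for p_x: p_x = 1.

p_x = 1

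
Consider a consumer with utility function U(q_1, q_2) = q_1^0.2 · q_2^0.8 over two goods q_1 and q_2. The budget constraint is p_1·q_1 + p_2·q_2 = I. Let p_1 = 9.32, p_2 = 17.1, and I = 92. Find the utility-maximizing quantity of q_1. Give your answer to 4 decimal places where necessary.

Tangency: MRS = (1/4)·q_2/q_1 = p_1/p_2.
Rearranging, p_2·q_2 = 4·p_1·q_1. Substituting into the budget gives p_1·q_1·(1 + 4) = I.
Demand: q_1*(p_1,p_2,I) = 0.2·I/p_1 and q_2* = 0.8·I/p_2.
At p_1=9.32, p_2=17.1, I=92: q_1* = 0.2·92/9.32 = 1.9742.

q_1* = 1.9742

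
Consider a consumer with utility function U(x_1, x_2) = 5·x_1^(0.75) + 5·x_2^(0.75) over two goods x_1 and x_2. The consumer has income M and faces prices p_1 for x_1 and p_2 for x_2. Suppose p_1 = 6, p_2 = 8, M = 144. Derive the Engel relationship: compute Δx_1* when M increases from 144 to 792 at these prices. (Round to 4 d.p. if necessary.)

MRS = MU_x_1/MU_x_2 = (x_2/x_1)^(0.25). Set equal to p_1/p_2.
Solve for the ratio: x_2/x_1 = [p_1/p_2]^(4).
Substitute x_2 = (x_2/x_1)·x_1 into the budget: x_1* = M/(p_1 + p_2·(x_2/x_1)).
Numerically x_2/x_1 = 0.316406, so x_1* = 144/(6 + 8·0.316406) = 16.8791.
At M' = 792: x_1* = 92.8352. Change: 92.8352 − 16.8791 = 75.956.

Δx_1* = 75.956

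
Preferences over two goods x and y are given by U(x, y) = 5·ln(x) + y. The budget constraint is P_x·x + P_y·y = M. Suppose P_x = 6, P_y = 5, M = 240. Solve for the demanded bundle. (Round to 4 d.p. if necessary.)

Set MRS = P_x/P_y: (5/x)/1 = P_x/P_y.
So x*(P_x,P_y) = 5·P_y/P_x, independent of income; and y* = (M − 5·P_y)/P_y.
At the given prices: x* = 5·5/6 = 4.1667, and y* = 43.

x* = 4.1667, y* = 43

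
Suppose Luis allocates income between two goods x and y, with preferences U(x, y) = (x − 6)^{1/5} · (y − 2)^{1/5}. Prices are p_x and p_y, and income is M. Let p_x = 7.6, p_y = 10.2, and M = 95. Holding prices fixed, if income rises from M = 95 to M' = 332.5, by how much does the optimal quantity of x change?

This is Cobb-Douglas in (x−6, y−2): tangency gives 0.2·p_y·(y−2) = 0.2·p_x·(x−6).
Substituting into the budget: x* = 6 + 0.5·(M − 6·p_x − 2·p_y)/p_x, and y* = 2 + 0.5·(…)/p_y.
Discretionary income = 95 − 6·7.6 − 2·10.2 = 29; x* = 6 + 0.5·29/7.6 = 7.9079.
At M' = 332.5: x* = 23.5329. Change: 23.5329 − 7.9079 = 15.625.

Δx* = 15.625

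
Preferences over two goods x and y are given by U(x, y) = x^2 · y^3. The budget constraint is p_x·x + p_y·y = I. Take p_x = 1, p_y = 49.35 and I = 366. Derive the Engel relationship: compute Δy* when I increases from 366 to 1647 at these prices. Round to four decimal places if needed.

Δy* = 15.5745

Tangency: MRS = (2/3)·y/x = p_x/p_y.
So 2·p_y·y = 3·p_x·x; combined with the budget, a share 0.4 of income goes to x.
Demand: x*(p_x,p_y,I) = 0.4·I/p_x and y* = 0.6·I/p_y.
At p_x=1, p_y=49.35, I=366: y* = 0.6·366/49.35 = 4.4498.
At I' = 1647: y* = 20.0243. Change: 20.0243 − 4.4498 = 15.5745.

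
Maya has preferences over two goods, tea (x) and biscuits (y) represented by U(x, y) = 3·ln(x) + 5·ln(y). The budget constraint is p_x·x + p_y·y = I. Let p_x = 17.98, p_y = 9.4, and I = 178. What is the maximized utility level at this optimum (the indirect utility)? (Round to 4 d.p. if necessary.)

V = 16.2904

Tangency: MRS = (3/5)·y/x = p_x/p_y.
So 3·p_y·y = 5·p_x·x; combined with the budget, a share 0.375 of income goes to x.
Demand: x*(p_x,p_y,I) = 0.375·I/p_x and y* = 0.625·I/p_y.
At p_x=17.98, p_y=9.4, I=178: x* = 0.375·178/17.98 = 3.7125, y* = 11.8351.
Utility at the optimum: U(3.7125, 11.8351) = 16.2904.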